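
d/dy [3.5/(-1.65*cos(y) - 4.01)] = -5.775*sin(y)/(1.65*cos(y) + 4.01)^2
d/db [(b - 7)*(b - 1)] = 2*b - 8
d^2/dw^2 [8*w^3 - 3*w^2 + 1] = 48*w - 6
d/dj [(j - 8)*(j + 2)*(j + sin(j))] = (j - 8)*(j + 2)*(cos(j) + 1) + (j - 8)*(j + sin(j)) + (j + 2)*(j + sin(j))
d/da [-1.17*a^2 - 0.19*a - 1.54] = -2.34*a - 0.19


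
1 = 1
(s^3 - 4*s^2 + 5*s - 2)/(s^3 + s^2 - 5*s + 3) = (s - 2)/(s + 3)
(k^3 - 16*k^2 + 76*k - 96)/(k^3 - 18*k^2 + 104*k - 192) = (k - 2)/(k - 4)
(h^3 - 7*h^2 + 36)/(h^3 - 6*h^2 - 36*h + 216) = (h^2 - h - 6)/(h^2 - 36)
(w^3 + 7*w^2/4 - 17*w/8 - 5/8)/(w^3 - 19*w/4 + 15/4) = (4*w + 1)/(2*(2*w - 3))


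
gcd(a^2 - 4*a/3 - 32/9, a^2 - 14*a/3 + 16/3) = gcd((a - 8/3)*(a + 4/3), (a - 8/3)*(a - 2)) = a - 8/3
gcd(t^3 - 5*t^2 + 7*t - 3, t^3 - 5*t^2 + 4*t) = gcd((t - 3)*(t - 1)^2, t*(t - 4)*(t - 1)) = t - 1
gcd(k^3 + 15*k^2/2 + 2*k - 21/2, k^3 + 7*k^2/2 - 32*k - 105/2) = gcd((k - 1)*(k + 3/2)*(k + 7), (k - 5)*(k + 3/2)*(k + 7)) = k^2 + 17*k/2 + 21/2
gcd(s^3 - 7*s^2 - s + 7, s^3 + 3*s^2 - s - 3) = s^2 - 1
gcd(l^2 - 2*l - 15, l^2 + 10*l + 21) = l + 3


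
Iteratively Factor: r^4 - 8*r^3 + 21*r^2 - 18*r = (r - 2)*(r^3 - 6*r^2 + 9*r) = r*(r - 2)*(r^2 - 6*r + 9) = r*(r - 3)*(r - 2)*(r - 3)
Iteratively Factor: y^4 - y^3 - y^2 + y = (y - 1)*(y^3 - y) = (y - 1)*(y + 1)*(y^2 - y) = y*(y - 1)*(y + 1)*(y - 1)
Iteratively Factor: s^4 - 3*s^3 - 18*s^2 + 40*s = (s)*(s^3 - 3*s^2 - 18*s + 40) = s*(s + 4)*(s^2 - 7*s + 10) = s*(s - 5)*(s + 4)*(s - 2)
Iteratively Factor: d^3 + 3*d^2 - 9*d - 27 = (d + 3)*(d^2 - 9) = (d + 3)^2*(d - 3)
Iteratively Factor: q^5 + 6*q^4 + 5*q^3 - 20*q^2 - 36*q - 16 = (q + 2)*(q^4 + 4*q^3 - 3*q^2 - 14*q - 8) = (q + 2)*(q + 4)*(q^3 - 3*q - 2) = (q + 1)*(q + 2)*(q + 4)*(q^2 - q - 2) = (q + 1)^2*(q + 2)*(q + 4)*(q - 2)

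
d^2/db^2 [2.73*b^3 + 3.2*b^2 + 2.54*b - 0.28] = 16.38*b + 6.4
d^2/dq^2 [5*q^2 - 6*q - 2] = 10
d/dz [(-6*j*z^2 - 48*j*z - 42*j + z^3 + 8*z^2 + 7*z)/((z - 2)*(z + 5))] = (30*j*z^2 + 204*j*z + 606*j + z^4 + 6*z^3 - 13*z^2 - 160*z - 70)/(z^4 + 6*z^3 - 11*z^2 - 60*z + 100)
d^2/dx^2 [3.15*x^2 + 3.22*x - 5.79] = 6.30000000000000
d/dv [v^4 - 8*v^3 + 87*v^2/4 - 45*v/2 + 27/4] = 4*v^3 - 24*v^2 + 87*v/2 - 45/2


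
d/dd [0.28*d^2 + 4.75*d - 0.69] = 0.56*d + 4.75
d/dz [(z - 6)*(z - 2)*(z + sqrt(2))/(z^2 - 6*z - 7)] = (z^4 - 12*z^3 + 2*sqrt(2)*z^2 + 15*z^2 - 38*sqrt(2)*z + 112*z - 84 + 128*sqrt(2))/(z^4 - 12*z^3 + 22*z^2 + 84*z + 49)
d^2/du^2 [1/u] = 2/u^3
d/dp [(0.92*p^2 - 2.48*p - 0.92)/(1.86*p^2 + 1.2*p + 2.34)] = (5.7168*p^2 + 7.728*p - 4.6992)/(3.4596*p^4 + 4.464*p^3 + 10.1448*p^2 + 5.616*p + 5.4756)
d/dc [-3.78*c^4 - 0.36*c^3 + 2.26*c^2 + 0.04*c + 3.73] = -15.12*c^3 - 1.08*c^2 + 4.52*c + 0.04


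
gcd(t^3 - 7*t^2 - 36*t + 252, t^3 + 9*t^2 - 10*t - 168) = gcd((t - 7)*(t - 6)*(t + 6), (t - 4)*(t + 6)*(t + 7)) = t + 6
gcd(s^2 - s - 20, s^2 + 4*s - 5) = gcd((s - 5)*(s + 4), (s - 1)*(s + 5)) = 1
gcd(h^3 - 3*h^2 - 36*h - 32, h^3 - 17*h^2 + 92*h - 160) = h - 8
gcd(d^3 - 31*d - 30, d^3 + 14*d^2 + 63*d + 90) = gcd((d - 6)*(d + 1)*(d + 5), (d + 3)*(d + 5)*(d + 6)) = d + 5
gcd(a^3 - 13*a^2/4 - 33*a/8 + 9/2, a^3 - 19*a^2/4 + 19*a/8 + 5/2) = a - 4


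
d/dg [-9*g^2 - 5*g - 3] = -18*g - 5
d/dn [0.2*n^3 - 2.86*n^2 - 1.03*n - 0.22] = 0.6*n^2 - 5.72*n - 1.03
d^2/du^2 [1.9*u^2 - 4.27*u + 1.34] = 3.80000000000000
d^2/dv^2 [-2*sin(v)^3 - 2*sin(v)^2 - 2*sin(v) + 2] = 18*sin(v)^3 + 8*sin(v)^2 - 10*sin(v) - 4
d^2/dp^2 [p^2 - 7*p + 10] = 2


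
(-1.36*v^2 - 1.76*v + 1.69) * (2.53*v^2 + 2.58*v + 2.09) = -3.4408*v^4 - 7.9616*v^3 - 3.1075*v^2 + 0.6818*v + 3.5321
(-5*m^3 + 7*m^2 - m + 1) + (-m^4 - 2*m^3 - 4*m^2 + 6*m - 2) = -m^4 - 7*m^3 + 3*m^2 + 5*m - 1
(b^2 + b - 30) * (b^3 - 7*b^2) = b^5 - 6*b^4 - 37*b^3 + 210*b^2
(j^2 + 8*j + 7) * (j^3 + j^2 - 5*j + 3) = j^5 + 9*j^4 + 10*j^3 - 30*j^2 - 11*j + 21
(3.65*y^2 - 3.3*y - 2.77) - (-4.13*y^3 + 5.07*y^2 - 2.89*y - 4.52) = 4.13*y^3 - 1.42*y^2 - 0.41*y + 1.75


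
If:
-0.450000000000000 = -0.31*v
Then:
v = 1.45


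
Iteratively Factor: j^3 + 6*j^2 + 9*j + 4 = (j + 1)*(j^2 + 5*j + 4) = (j + 1)^2*(j + 4)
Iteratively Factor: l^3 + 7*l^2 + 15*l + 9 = (l + 3)*(l^2 + 4*l + 3) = (l + 1)*(l + 3)*(l + 3)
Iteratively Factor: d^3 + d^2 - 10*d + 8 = (d - 1)*(d^2 + 2*d - 8) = (d - 1)*(d + 4)*(d - 2)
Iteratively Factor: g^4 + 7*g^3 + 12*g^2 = (g + 4)*(g^3 + 3*g^2) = g*(g + 4)*(g^2 + 3*g) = g^2*(g + 4)*(g + 3)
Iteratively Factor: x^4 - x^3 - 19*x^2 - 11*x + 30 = (x - 1)*(x^3 - 19*x - 30) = (x - 5)*(x - 1)*(x^2 + 5*x + 6) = (x - 5)*(x - 1)*(x + 2)*(x + 3)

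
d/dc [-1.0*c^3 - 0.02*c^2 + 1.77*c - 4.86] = -3.0*c^2 - 0.04*c + 1.77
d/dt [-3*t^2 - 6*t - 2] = -6*t - 6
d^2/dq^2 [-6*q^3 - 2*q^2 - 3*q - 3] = -36*q - 4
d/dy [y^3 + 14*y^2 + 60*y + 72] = 3*y^2 + 28*y + 60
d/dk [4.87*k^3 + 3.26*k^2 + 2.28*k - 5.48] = 14.61*k^2 + 6.52*k + 2.28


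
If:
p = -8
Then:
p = -8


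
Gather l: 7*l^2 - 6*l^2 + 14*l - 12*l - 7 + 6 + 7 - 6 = l^2 + 2*l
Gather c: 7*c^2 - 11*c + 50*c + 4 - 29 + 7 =7*c^2 + 39*c - 18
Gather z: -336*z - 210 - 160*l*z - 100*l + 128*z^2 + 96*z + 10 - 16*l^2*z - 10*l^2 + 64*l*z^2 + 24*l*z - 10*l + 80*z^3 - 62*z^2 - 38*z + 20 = -10*l^2 - 110*l + 80*z^3 + z^2*(64*l + 66) + z*(-16*l^2 - 136*l - 278) - 180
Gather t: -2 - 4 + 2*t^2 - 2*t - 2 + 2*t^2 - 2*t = 4*t^2 - 4*t - 8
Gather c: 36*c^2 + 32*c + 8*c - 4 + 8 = 36*c^2 + 40*c + 4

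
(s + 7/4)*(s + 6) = s^2 + 31*s/4 + 21/2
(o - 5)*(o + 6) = o^2 + o - 30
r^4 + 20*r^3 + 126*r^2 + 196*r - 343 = (r - 1)*(r + 7)^3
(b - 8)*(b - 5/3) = b^2 - 29*b/3 + 40/3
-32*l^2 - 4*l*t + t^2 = (-8*l + t)*(4*l + t)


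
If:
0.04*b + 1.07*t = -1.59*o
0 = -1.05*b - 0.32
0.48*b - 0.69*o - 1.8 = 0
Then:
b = -0.30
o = -2.82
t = 4.20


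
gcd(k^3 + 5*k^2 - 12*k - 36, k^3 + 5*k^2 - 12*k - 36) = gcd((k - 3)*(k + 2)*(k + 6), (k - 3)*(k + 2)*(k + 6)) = k^3 + 5*k^2 - 12*k - 36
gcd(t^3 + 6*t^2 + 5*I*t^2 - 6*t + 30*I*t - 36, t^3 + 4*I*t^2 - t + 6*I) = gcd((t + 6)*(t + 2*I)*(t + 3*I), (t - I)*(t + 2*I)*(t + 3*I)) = t^2 + 5*I*t - 6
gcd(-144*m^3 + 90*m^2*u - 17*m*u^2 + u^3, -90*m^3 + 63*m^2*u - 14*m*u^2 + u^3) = 18*m^2 - 9*m*u + u^2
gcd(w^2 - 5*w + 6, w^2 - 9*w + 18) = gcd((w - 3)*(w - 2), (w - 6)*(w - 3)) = w - 3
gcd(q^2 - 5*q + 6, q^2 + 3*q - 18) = q - 3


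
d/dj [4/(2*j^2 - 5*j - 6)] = 4*(5 - 4*j)/(-2*j^2 + 5*j + 6)^2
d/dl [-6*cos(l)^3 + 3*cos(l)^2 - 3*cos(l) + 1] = 3*(6*cos(l)^2 - 2*cos(l) + 1)*sin(l)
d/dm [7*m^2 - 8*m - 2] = 14*m - 8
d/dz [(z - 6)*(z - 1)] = 2*z - 7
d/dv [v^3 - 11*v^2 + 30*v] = 3*v^2 - 22*v + 30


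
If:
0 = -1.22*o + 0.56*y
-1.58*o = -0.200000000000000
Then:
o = 0.13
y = 0.28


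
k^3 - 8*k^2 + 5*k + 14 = (k - 7)*(k - 2)*(k + 1)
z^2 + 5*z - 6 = (z - 1)*(z + 6)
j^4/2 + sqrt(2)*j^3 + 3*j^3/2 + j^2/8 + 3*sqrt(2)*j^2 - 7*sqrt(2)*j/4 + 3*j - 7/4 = (j/2 + sqrt(2)/2)*(j - 1/2)*(j + 7/2)*(j + sqrt(2))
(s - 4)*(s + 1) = s^2 - 3*s - 4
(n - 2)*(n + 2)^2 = n^3 + 2*n^2 - 4*n - 8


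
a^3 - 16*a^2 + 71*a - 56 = (a - 8)*(a - 7)*(a - 1)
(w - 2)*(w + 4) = w^2 + 2*w - 8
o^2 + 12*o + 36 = (o + 6)^2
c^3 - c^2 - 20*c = c*(c - 5)*(c + 4)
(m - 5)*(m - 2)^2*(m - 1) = m^4 - 10*m^3 + 33*m^2 - 44*m + 20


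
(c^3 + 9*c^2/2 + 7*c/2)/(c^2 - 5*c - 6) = c*(2*c + 7)/(2*(c - 6))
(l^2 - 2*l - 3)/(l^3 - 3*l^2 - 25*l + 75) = (l + 1)/(l^2 - 25)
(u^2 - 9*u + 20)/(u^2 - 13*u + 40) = (u - 4)/(u - 8)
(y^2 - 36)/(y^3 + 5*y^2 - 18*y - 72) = (y - 6)/(y^2 - y - 12)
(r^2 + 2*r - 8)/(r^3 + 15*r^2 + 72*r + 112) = (r - 2)/(r^2 + 11*r + 28)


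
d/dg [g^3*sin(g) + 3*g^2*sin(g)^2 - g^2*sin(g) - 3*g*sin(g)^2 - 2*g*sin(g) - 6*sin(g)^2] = g^3*cos(g) + 3*g^2*sin(g) + 3*g^2*sin(2*g) - g^2*cos(g) - 2*sqrt(2)*g*sin(g + pi/4) - 3*sqrt(2)*g*sin(2*g + pi/4) + 3*g - 2*sin(g) - 6*sin(2*g) + 3*cos(2*g)/2 - 3/2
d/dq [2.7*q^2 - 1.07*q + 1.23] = 5.4*q - 1.07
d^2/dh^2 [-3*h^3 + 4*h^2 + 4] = 8 - 18*h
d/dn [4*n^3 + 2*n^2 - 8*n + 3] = 12*n^2 + 4*n - 8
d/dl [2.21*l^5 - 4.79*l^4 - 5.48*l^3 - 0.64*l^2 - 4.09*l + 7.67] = 11.05*l^4 - 19.16*l^3 - 16.44*l^2 - 1.28*l - 4.09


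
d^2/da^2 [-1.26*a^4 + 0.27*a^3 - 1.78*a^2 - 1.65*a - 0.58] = -15.12*a^2 + 1.62*a - 3.56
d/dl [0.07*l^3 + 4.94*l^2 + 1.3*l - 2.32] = 0.21*l^2 + 9.88*l + 1.3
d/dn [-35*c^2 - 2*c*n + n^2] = -2*c + 2*n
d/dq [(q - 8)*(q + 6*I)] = 2*q - 8 + 6*I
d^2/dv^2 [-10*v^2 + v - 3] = -20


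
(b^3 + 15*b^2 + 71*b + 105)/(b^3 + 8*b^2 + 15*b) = (b + 7)/b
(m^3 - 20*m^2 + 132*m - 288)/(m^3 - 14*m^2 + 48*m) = (m - 6)/m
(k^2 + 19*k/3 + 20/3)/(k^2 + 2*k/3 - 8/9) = 3*(k + 5)/(3*k - 2)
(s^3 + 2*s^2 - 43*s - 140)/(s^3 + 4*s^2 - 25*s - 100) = (s - 7)/(s - 5)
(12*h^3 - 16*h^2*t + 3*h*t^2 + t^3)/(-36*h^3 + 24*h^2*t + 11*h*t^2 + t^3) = (-2*h + t)/(6*h + t)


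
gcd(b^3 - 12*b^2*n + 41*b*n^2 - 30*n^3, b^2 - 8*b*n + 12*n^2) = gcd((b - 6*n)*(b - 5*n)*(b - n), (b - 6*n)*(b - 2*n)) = b - 6*n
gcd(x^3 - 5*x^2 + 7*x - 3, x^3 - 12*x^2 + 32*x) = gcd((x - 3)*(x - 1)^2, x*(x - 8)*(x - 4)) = 1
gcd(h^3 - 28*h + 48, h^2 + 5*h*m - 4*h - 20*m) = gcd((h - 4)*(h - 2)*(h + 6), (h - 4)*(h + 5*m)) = h - 4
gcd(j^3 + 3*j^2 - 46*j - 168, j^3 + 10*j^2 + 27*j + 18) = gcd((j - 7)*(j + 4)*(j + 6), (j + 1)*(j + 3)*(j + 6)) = j + 6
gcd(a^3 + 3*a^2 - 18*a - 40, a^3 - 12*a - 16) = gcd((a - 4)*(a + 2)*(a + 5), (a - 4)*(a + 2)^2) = a^2 - 2*a - 8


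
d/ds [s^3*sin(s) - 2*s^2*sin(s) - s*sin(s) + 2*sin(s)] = s^3*cos(s) + 3*s^2*sin(s) - 2*s^2*cos(s) - 4*s*sin(s) - s*cos(s) - sin(s) + 2*cos(s)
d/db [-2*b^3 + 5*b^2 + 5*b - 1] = -6*b^2 + 10*b + 5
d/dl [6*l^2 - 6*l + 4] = 12*l - 6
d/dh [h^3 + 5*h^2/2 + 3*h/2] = 3*h^2 + 5*h + 3/2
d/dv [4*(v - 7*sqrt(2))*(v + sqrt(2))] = 8*v - 24*sqrt(2)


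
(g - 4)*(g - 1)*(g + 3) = g^3 - 2*g^2 - 11*g + 12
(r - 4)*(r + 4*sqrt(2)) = r^2 - 4*r + 4*sqrt(2)*r - 16*sqrt(2)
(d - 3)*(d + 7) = d^2 + 4*d - 21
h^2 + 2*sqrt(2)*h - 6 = (h - sqrt(2))*(h + 3*sqrt(2))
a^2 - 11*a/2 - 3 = (a - 6)*(a + 1/2)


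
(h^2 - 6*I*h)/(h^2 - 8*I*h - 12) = h/(h - 2*I)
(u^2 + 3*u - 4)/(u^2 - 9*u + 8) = (u + 4)/(u - 8)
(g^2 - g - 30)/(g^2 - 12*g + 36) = (g + 5)/(g - 6)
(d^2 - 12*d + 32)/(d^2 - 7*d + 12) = (d - 8)/(d - 3)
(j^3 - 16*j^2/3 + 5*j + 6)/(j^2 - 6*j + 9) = j + 2/3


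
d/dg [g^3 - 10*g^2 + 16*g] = 3*g^2 - 20*g + 16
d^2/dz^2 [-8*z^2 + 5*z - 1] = -16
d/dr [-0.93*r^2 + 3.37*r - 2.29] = 3.37 - 1.86*r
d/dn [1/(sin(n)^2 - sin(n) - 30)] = (1 - 2*sin(n))*cos(n)/(sin(n) + cos(n)^2 + 29)^2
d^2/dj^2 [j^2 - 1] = 2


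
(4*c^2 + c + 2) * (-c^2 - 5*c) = -4*c^4 - 21*c^3 - 7*c^2 - 10*c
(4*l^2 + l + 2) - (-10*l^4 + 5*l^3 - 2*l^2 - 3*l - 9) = 10*l^4 - 5*l^3 + 6*l^2 + 4*l + 11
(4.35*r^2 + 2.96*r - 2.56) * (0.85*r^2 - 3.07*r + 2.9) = 3.6975*r^4 - 10.8385*r^3 + 1.3518*r^2 + 16.4432*r - 7.424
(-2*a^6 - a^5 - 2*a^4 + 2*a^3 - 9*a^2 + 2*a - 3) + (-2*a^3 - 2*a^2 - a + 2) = -2*a^6 - a^5 - 2*a^4 - 11*a^2 + a - 1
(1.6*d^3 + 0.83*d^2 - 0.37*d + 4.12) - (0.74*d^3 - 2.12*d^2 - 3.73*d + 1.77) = 0.86*d^3 + 2.95*d^2 + 3.36*d + 2.35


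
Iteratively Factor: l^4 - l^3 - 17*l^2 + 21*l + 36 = (l - 3)*(l^3 + 2*l^2 - 11*l - 12) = (l - 3)^2*(l^2 + 5*l + 4) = (l - 3)^2*(l + 4)*(l + 1)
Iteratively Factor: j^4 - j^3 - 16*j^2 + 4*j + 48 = (j - 4)*(j^3 + 3*j^2 - 4*j - 12) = (j - 4)*(j + 2)*(j^2 + j - 6) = (j - 4)*(j + 2)*(j + 3)*(j - 2)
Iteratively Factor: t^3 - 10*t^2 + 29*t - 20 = (t - 1)*(t^2 - 9*t + 20) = (t - 5)*(t - 1)*(t - 4)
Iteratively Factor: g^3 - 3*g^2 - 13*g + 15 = (g - 5)*(g^2 + 2*g - 3) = (g - 5)*(g - 1)*(g + 3)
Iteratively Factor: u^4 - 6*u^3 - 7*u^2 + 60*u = (u)*(u^3 - 6*u^2 - 7*u + 60) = u*(u + 3)*(u^2 - 9*u + 20) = u*(u - 4)*(u + 3)*(u - 5)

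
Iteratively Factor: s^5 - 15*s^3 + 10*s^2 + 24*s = (s + 4)*(s^4 - 4*s^3 + s^2 + 6*s) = s*(s + 4)*(s^3 - 4*s^2 + s + 6) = s*(s - 3)*(s + 4)*(s^2 - s - 2) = s*(s - 3)*(s + 1)*(s + 4)*(s - 2)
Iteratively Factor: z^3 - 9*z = (z + 3)*(z^2 - 3*z) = z*(z + 3)*(z - 3)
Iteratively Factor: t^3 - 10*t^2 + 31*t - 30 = (t - 5)*(t^2 - 5*t + 6) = (t - 5)*(t - 3)*(t - 2)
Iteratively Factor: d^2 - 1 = (d - 1)*(d + 1)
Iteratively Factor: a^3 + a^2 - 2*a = (a)*(a^2 + a - 2) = a*(a - 1)*(a + 2)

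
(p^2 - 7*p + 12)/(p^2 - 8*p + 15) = (p - 4)/(p - 5)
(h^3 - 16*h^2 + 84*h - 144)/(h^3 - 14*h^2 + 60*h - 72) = (h - 4)/(h - 2)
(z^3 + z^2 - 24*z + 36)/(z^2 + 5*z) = (z^3 + z^2 - 24*z + 36)/(z*(z + 5))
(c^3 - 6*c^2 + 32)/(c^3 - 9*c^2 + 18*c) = (c^3 - 6*c^2 + 32)/(c*(c^2 - 9*c + 18))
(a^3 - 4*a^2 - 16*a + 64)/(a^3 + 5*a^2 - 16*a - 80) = (a - 4)/(a + 5)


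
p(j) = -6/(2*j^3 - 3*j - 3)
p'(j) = -6*(3 - 6*j^2)/(2*j^3 - 3*j - 3)^2 = 18*(2*j^2 - 1)/(-2*j^3 + 3*j + 3)^2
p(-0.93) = 3.30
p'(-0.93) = 3.97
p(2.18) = -0.54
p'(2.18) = 1.22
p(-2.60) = 0.20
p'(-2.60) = 0.24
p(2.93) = -0.16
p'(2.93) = 0.20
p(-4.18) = 0.04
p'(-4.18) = 0.03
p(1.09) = 1.63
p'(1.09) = 1.83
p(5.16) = -0.02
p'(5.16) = 0.01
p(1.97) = -0.94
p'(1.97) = 2.99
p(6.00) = -0.01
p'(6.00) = 0.01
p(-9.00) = 0.00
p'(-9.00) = 0.00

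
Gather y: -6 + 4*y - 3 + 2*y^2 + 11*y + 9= 2*y^2 + 15*y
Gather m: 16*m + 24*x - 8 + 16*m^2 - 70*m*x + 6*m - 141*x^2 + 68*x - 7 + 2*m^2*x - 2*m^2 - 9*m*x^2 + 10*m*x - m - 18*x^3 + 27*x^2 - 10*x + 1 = m^2*(2*x + 14) + m*(-9*x^2 - 60*x + 21) - 18*x^3 - 114*x^2 + 82*x - 14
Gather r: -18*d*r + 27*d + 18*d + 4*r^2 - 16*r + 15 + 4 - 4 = 45*d + 4*r^2 + r*(-18*d - 16) + 15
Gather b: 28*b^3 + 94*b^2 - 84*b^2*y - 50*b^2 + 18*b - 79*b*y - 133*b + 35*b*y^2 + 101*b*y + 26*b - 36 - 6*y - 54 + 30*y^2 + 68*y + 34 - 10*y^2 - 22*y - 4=28*b^3 + b^2*(44 - 84*y) + b*(35*y^2 + 22*y - 89) + 20*y^2 + 40*y - 60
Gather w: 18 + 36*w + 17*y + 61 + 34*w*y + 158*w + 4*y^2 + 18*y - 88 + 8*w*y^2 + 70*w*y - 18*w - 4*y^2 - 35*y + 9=w*(8*y^2 + 104*y + 176)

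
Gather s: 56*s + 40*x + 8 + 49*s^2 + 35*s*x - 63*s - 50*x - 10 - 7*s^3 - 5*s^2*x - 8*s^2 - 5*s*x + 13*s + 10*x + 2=-7*s^3 + s^2*(41 - 5*x) + s*(30*x + 6)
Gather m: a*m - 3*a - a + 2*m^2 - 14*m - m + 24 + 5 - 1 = -4*a + 2*m^2 + m*(a - 15) + 28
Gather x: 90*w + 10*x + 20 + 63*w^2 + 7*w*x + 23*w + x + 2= 63*w^2 + 113*w + x*(7*w + 11) + 22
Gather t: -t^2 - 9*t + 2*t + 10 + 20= -t^2 - 7*t + 30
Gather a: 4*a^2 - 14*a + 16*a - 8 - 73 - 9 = 4*a^2 + 2*a - 90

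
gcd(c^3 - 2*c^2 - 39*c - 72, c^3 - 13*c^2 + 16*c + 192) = c^2 - 5*c - 24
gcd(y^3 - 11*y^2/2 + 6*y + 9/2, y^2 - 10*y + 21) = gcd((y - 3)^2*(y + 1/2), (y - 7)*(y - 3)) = y - 3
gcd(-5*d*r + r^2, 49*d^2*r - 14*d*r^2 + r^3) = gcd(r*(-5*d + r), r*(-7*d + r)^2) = r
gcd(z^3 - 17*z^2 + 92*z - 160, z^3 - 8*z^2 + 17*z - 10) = z - 5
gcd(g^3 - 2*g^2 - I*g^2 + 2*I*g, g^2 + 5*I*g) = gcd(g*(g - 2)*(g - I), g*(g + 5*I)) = g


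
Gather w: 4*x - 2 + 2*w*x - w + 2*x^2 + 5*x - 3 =w*(2*x - 1) + 2*x^2 + 9*x - 5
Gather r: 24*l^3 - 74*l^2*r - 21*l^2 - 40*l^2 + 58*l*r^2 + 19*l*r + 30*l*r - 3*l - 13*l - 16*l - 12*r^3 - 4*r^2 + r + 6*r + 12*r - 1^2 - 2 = 24*l^3 - 61*l^2 - 32*l - 12*r^3 + r^2*(58*l - 4) + r*(-74*l^2 + 49*l + 19) - 3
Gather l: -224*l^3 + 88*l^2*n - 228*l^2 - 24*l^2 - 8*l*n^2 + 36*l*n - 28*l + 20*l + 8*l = -224*l^3 + l^2*(88*n - 252) + l*(-8*n^2 + 36*n)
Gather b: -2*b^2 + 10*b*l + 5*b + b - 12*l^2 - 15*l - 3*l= -2*b^2 + b*(10*l + 6) - 12*l^2 - 18*l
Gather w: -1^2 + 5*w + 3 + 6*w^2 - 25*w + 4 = 6*w^2 - 20*w + 6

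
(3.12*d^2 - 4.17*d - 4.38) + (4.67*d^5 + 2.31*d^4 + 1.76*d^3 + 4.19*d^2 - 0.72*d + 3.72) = 4.67*d^5 + 2.31*d^4 + 1.76*d^3 + 7.31*d^2 - 4.89*d - 0.66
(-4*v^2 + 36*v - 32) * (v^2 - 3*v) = -4*v^4 + 48*v^3 - 140*v^2 + 96*v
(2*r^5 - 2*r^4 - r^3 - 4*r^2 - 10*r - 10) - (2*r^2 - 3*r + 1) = 2*r^5 - 2*r^4 - r^3 - 6*r^2 - 7*r - 11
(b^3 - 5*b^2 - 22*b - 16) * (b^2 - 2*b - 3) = b^5 - 7*b^4 - 15*b^3 + 43*b^2 + 98*b + 48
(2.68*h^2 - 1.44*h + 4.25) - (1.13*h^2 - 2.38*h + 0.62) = 1.55*h^2 + 0.94*h + 3.63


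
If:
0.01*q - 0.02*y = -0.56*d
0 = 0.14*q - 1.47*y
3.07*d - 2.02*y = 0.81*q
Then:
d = 0.00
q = 0.00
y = 0.00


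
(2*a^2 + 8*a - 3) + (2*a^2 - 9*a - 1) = 4*a^2 - a - 4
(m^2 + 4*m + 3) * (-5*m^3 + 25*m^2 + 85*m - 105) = -5*m^5 + 5*m^4 + 170*m^3 + 310*m^2 - 165*m - 315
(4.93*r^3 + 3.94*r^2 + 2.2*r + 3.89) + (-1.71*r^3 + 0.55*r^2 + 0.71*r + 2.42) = 3.22*r^3 + 4.49*r^2 + 2.91*r + 6.31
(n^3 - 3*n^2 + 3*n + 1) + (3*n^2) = n^3 + 3*n + 1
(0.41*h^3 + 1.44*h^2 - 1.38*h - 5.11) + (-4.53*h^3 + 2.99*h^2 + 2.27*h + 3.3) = -4.12*h^3 + 4.43*h^2 + 0.89*h - 1.81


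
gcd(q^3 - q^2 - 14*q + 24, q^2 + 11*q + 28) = q + 4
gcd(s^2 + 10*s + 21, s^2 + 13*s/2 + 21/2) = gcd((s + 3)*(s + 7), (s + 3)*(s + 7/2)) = s + 3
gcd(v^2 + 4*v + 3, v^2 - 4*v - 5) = v + 1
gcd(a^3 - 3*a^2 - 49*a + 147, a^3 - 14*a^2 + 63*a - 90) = a - 3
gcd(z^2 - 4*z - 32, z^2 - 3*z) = 1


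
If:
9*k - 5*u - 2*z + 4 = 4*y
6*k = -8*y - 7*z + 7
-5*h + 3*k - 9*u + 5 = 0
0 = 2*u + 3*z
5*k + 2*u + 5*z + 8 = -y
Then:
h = 1151/110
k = -141/44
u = -835/132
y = -163/396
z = 835/198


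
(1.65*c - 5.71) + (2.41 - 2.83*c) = -1.18*c - 3.3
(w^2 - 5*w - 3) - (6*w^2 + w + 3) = -5*w^2 - 6*w - 6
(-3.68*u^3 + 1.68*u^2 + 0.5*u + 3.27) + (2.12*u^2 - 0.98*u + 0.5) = -3.68*u^3 + 3.8*u^2 - 0.48*u + 3.77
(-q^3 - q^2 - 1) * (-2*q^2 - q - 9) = 2*q^5 + 3*q^4 + 10*q^3 + 11*q^2 + q + 9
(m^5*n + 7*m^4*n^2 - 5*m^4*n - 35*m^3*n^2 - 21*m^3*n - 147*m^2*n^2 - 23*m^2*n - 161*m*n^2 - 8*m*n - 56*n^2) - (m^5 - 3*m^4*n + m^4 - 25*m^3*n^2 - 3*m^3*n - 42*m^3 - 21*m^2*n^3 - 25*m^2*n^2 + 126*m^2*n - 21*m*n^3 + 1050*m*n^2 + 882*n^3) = m^5*n - m^5 + 7*m^4*n^2 - 2*m^4*n - m^4 - 10*m^3*n^2 - 18*m^3*n + 42*m^3 + 21*m^2*n^3 - 122*m^2*n^2 - 149*m^2*n + 21*m*n^3 - 1211*m*n^2 - 8*m*n - 882*n^3 - 56*n^2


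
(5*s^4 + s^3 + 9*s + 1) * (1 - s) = -5*s^5 + 4*s^4 + s^3 - 9*s^2 + 8*s + 1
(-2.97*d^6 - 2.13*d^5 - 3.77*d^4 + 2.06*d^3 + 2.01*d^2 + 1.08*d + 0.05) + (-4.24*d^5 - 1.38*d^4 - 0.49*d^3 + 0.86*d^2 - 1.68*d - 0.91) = -2.97*d^6 - 6.37*d^5 - 5.15*d^4 + 1.57*d^3 + 2.87*d^2 - 0.6*d - 0.86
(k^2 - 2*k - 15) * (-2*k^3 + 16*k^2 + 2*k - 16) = -2*k^5 + 20*k^4 - 260*k^2 + 2*k + 240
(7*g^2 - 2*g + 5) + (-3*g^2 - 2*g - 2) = 4*g^2 - 4*g + 3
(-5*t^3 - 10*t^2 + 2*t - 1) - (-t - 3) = -5*t^3 - 10*t^2 + 3*t + 2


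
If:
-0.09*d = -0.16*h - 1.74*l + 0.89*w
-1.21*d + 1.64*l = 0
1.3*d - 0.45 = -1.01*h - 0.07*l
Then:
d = 0.908480032735443*w - 0.0727673404794214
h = 0.542926445086171 - 1.21578585399943*w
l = 0.670280999762126*w - 0.0536880987683536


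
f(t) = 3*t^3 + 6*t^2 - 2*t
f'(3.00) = 115.00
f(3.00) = 129.00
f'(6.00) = 394.00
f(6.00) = 852.00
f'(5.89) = 380.91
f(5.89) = 809.38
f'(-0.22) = -4.20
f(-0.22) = 0.70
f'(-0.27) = -4.58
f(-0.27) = 0.92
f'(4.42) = 226.87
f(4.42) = 367.43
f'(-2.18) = 14.61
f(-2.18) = 1.79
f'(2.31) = 73.74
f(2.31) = 64.38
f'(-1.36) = -1.67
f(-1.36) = 6.27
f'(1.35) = 30.60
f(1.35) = 15.62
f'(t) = 9*t^2 + 12*t - 2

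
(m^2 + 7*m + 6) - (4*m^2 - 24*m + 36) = -3*m^2 + 31*m - 30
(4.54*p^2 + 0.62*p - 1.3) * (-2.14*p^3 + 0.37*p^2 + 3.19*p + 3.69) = -9.7156*p^5 + 0.353*p^4 + 17.494*p^3 + 18.2494*p^2 - 1.8592*p - 4.797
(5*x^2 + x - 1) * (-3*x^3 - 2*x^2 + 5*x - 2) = -15*x^5 - 13*x^4 + 26*x^3 - 3*x^2 - 7*x + 2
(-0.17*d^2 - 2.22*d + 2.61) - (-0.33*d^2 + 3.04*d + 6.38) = 0.16*d^2 - 5.26*d - 3.77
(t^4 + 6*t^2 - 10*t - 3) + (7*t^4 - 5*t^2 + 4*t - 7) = 8*t^4 + t^2 - 6*t - 10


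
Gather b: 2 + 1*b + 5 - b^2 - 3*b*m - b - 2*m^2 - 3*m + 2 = -b^2 - 3*b*m - 2*m^2 - 3*m + 9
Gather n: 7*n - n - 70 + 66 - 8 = 6*n - 12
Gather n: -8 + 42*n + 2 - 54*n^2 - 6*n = -54*n^2 + 36*n - 6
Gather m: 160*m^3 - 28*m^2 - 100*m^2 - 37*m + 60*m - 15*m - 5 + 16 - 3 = 160*m^3 - 128*m^2 + 8*m + 8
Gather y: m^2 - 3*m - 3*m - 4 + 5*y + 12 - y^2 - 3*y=m^2 - 6*m - y^2 + 2*y + 8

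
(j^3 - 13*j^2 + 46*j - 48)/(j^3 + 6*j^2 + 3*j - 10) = (j^3 - 13*j^2 + 46*j - 48)/(j^3 + 6*j^2 + 3*j - 10)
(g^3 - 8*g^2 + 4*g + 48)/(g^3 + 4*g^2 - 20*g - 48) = (g - 6)/(g + 6)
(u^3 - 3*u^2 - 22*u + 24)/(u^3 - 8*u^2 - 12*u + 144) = (u - 1)/(u - 6)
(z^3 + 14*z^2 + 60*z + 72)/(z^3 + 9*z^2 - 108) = (z + 2)/(z - 3)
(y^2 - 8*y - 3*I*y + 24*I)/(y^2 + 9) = (y - 8)/(y + 3*I)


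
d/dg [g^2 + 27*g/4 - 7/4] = 2*g + 27/4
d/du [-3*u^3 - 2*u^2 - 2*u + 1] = -9*u^2 - 4*u - 2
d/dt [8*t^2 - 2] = 16*t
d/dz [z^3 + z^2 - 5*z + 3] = 3*z^2 + 2*z - 5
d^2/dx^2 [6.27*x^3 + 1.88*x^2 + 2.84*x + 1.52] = 37.62*x + 3.76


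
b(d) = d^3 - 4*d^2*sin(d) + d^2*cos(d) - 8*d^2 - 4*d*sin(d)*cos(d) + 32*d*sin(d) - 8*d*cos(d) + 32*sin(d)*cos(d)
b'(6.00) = 70.87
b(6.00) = -99.08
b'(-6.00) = -92.76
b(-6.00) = -502.21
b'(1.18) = 2.94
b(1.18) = 26.81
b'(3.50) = -71.98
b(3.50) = -56.56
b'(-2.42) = 127.70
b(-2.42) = 7.35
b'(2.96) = -53.97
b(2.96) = -22.29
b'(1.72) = -19.09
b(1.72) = 22.06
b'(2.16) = -30.92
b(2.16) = 10.92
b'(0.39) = 30.86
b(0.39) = 11.31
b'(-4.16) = 225.65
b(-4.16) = -430.95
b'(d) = -d^2*sin(d) - 4*d^2*cos(d) + 3*d^2 + 4*d*sin(d)^2 - 4*d*cos(d)^2 + 34*d*cos(d) - 16*d - 32*sin(d)^2 - 4*sin(d)*cos(d) + 32*sin(d) + 32*cos(d)^2 - 8*cos(d)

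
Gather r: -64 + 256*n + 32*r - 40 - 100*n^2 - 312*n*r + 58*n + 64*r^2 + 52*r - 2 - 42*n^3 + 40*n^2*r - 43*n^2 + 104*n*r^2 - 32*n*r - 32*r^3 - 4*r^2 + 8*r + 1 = -42*n^3 - 143*n^2 + 314*n - 32*r^3 + r^2*(104*n + 60) + r*(40*n^2 - 344*n + 92) - 105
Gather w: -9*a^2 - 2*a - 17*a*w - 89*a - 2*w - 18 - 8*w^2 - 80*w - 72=-9*a^2 - 91*a - 8*w^2 + w*(-17*a - 82) - 90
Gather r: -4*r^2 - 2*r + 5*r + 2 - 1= -4*r^2 + 3*r + 1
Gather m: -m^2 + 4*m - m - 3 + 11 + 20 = -m^2 + 3*m + 28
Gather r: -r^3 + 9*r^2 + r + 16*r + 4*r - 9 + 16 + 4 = -r^3 + 9*r^2 + 21*r + 11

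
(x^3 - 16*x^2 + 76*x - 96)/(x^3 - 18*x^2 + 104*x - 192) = (x - 2)/(x - 4)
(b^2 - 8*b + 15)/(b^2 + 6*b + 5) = (b^2 - 8*b + 15)/(b^2 + 6*b + 5)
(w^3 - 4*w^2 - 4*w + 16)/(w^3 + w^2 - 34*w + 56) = (w + 2)/(w + 7)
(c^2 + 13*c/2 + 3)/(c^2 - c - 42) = (c + 1/2)/(c - 7)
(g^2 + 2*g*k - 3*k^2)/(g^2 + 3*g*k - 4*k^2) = (g + 3*k)/(g + 4*k)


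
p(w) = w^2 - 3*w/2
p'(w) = 2*w - 3/2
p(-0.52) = 1.05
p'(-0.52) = -2.54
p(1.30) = -0.26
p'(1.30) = 1.10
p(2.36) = 2.03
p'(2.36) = 3.22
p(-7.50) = 67.50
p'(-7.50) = -16.50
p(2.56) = 2.71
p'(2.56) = 3.62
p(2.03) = 1.08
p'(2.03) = 2.56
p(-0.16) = 0.27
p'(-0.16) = -1.82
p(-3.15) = 14.65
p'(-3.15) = -7.80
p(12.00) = 126.00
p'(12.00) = 22.50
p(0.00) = 0.00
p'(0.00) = -1.50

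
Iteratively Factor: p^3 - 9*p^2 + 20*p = (p - 5)*(p^2 - 4*p) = (p - 5)*(p - 4)*(p)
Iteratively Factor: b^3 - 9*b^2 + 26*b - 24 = (b - 2)*(b^2 - 7*b + 12) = (b - 4)*(b - 2)*(b - 3)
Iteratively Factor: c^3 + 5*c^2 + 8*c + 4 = (c + 2)*(c^2 + 3*c + 2) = (c + 2)^2*(c + 1)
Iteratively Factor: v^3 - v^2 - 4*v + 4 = (v + 2)*(v^2 - 3*v + 2) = (v - 1)*(v + 2)*(v - 2)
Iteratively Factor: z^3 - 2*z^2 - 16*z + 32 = (z - 4)*(z^2 + 2*z - 8) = (z - 4)*(z - 2)*(z + 4)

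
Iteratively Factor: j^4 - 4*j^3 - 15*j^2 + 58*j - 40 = (j - 1)*(j^3 - 3*j^2 - 18*j + 40) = (j - 5)*(j - 1)*(j^2 + 2*j - 8) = (j - 5)*(j - 2)*(j - 1)*(j + 4)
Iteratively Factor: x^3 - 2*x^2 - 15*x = (x)*(x^2 - 2*x - 15) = x*(x + 3)*(x - 5)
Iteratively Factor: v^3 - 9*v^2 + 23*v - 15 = (v - 5)*(v^2 - 4*v + 3) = (v - 5)*(v - 3)*(v - 1)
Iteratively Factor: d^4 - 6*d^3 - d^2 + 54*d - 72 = (d + 3)*(d^3 - 9*d^2 + 26*d - 24) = (d - 3)*(d + 3)*(d^2 - 6*d + 8) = (d - 3)*(d - 2)*(d + 3)*(d - 4)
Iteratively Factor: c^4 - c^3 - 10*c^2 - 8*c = (c - 4)*(c^3 + 3*c^2 + 2*c) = (c - 4)*(c + 1)*(c^2 + 2*c) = c*(c - 4)*(c + 1)*(c + 2)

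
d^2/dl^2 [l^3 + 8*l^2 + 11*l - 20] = 6*l + 16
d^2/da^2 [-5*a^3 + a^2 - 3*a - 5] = 2 - 30*a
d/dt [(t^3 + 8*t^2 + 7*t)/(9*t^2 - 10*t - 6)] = (9*t^4 - 20*t^3 - 161*t^2 - 96*t - 42)/(81*t^4 - 180*t^3 - 8*t^2 + 120*t + 36)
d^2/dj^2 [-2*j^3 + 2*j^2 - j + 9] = 4 - 12*j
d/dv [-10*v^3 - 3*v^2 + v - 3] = -30*v^2 - 6*v + 1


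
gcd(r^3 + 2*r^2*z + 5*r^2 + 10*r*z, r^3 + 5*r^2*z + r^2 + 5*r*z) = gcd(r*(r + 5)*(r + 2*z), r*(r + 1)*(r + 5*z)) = r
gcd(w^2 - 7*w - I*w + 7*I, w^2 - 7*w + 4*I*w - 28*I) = w - 7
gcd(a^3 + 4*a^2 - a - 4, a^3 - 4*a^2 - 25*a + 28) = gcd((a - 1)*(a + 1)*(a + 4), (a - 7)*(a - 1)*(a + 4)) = a^2 + 3*a - 4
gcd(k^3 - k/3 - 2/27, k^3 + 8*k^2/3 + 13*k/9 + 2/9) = k^2 + 2*k/3 + 1/9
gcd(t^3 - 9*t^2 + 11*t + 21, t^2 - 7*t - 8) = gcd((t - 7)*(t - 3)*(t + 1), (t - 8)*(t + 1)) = t + 1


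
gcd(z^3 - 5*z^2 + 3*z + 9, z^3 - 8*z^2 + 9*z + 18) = z^2 - 2*z - 3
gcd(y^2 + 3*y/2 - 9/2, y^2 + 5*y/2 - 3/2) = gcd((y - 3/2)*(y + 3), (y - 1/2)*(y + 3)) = y + 3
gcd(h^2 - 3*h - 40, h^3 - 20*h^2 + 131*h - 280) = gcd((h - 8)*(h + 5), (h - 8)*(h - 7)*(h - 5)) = h - 8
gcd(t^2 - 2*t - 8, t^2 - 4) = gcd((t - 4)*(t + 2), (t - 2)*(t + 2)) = t + 2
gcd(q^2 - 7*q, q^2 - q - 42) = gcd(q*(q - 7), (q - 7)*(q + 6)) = q - 7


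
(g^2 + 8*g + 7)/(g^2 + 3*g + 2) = (g + 7)/(g + 2)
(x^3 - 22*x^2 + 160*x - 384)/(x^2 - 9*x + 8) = (x^2 - 14*x + 48)/(x - 1)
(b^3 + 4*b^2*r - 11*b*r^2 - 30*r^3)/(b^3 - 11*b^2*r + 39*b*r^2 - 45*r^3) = (b^2 + 7*b*r + 10*r^2)/(b^2 - 8*b*r + 15*r^2)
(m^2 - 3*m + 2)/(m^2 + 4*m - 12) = (m - 1)/(m + 6)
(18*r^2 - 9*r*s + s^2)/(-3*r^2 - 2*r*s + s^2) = (-6*r + s)/(r + s)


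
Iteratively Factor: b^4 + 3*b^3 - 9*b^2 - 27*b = (b - 3)*(b^3 + 6*b^2 + 9*b) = (b - 3)*(b + 3)*(b^2 + 3*b) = b*(b - 3)*(b + 3)*(b + 3)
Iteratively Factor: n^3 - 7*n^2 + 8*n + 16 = (n + 1)*(n^2 - 8*n + 16) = (n - 4)*(n + 1)*(n - 4)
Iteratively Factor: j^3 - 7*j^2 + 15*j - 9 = (j - 1)*(j^2 - 6*j + 9) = (j - 3)*(j - 1)*(j - 3)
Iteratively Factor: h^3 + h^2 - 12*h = (h - 3)*(h^2 + 4*h) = h*(h - 3)*(h + 4)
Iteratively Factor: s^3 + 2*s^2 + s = (s + 1)*(s^2 + s) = (s + 1)^2*(s)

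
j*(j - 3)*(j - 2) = j^3 - 5*j^2 + 6*j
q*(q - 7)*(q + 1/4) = q^3 - 27*q^2/4 - 7*q/4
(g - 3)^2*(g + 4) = g^3 - 2*g^2 - 15*g + 36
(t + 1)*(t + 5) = t^2 + 6*t + 5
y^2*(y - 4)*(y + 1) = y^4 - 3*y^3 - 4*y^2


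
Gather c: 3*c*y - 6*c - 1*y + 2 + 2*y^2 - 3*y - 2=c*(3*y - 6) + 2*y^2 - 4*y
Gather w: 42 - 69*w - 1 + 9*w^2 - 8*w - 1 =9*w^2 - 77*w + 40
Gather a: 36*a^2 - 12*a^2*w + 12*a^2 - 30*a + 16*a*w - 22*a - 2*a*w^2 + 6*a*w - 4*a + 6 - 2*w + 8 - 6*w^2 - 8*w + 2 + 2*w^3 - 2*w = a^2*(48 - 12*w) + a*(-2*w^2 + 22*w - 56) + 2*w^3 - 6*w^2 - 12*w + 16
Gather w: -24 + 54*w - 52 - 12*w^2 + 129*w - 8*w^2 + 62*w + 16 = -20*w^2 + 245*w - 60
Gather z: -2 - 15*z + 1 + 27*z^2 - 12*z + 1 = 27*z^2 - 27*z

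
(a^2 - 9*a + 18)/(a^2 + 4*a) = (a^2 - 9*a + 18)/(a*(a + 4))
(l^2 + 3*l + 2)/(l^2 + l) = (l + 2)/l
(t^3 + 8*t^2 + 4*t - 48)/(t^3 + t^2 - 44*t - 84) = (t^2 + 2*t - 8)/(t^2 - 5*t - 14)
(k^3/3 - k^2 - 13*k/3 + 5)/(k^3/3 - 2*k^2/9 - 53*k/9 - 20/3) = 3*(k - 1)/(3*k + 4)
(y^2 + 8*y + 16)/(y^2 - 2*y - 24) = (y + 4)/(y - 6)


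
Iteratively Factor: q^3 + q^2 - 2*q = (q + 2)*(q^2 - q) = q*(q + 2)*(q - 1)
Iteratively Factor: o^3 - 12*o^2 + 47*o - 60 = (o - 4)*(o^2 - 8*o + 15) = (o - 5)*(o - 4)*(o - 3)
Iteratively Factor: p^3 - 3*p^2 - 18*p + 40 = (p + 4)*(p^2 - 7*p + 10) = (p - 5)*(p + 4)*(p - 2)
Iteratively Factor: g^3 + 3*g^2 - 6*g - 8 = (g + 1)*(g^2 + 2*g - 8) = (g + 1)*(g + 4)*(g - 2)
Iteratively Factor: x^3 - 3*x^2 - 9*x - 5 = (x + 1)*(x^2 - 4*x - 5) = (x + 1)^2*(x - 5)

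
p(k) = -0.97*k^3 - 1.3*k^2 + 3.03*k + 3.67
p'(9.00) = -256.08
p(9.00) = -781.49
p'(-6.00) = -86.13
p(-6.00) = 148.21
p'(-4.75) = -50.28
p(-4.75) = 63.90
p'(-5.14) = -60.49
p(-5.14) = 85.47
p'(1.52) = -7.65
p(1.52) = 1.87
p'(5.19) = -88.85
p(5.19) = -151.23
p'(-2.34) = -6.82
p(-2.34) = 1.89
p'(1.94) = -12.97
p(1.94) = -2.43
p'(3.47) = -41.03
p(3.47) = -42.00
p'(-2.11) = -4.44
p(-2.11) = 0.60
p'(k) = -2.91*k^2 - 2.6*k + 3.03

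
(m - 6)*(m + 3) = m^2 - 3*m - 18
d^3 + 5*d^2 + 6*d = d*(d + 2)*(d + 3)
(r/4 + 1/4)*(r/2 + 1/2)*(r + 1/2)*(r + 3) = r^4/8 + 11*r^3/16 + 19*r^2/16 + 13*r/16 + 3/16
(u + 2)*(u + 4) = u^2 + 6*u + 8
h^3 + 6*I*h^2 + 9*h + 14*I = (h - 2*I)*(h + I)*(h + 7*I)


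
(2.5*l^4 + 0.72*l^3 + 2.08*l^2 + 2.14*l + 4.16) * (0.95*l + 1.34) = 2.375*l^5 + 4.034*l^4 + 2.9408*l^3 + 4.8202*l^2 + 6.8196*l + 5.5744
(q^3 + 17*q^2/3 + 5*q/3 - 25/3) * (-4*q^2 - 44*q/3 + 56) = -4*q^5 - 112*q^4/3 - 304*q^3/9 + 2936*q^2/9 + 1940*q/9 - 1400/3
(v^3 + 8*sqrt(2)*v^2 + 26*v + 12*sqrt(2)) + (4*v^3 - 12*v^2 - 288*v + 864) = 5*v^3 - 12*v^2 + 8*sqrt(2)*v^2 - 262*v + 12*sqrt(2) + 864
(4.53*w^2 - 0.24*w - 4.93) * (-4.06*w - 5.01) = -18.3918*w^3 - 21.7209*w^2 + 21.2182*w + 24.6993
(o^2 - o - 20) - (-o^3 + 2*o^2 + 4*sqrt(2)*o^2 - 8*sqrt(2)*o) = o^3 - 4*sqrt(2)*o^2 - o^2 - o + 8*sqrt(2)*o - 20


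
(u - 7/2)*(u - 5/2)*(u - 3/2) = u^3 - 15*u^2/2 + 71*u/4 - 105/8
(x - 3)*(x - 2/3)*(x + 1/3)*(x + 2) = x^4 - 4*x^3/3 - 53*x^2/9 + 20*x/9 + 4/3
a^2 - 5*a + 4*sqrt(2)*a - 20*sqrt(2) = (a - 5)*(a + 4*sqrt(2))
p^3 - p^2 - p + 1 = (p - 1)^2*(p + 1)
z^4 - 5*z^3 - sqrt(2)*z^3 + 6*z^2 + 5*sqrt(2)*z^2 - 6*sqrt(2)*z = z*(z - 3)*(z - 2)*(z - sqrt(2))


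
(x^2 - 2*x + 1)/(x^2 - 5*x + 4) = (x - 1)/(x - 4)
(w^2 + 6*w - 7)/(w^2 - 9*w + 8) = (w + 7)/(w - 8)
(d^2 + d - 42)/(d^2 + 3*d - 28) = (d - 6)/(d - 4)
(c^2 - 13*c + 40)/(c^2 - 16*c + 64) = (c - 5)/(c - 8)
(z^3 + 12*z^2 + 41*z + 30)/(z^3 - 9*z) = (z^3 + 12*z^2 + 41*z + 30)/(z*(z^2 - 9))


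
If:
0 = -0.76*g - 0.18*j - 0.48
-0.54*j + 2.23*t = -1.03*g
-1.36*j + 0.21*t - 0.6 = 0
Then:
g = -0.53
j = -0.42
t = 0.14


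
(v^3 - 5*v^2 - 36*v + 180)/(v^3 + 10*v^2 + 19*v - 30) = (v^2 - 11*v + 30)/(v^2 + 4*v - 5)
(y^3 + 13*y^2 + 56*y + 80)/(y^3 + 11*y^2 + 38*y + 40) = (y + 4)/(y + 2)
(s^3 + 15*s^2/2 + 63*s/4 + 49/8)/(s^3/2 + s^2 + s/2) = (8*s^3 + 60*s^2 + 126*s + 49)/(4*s*(s^2 + 2*s + 1))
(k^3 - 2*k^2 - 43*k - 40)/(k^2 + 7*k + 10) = (k^2 - 7*k - 8)/(k + 2)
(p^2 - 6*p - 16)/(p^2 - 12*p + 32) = (p + 2)/(p - 4)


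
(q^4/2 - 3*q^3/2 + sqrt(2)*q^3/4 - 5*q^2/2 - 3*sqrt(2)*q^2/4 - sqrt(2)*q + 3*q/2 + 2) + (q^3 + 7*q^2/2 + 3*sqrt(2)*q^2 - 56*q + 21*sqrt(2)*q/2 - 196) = q^4/2 - q^3/2 + sqrt(2)*q^3/4 + q^2 + 9*sqrt(2)*q^2/4 - 109*q/2 + 19*sqrt(2)*q/2 - 194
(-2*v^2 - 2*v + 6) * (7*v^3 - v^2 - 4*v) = -14*v^5 - 12*v^4 + 52*v^3 + 2*v^2 - 24*v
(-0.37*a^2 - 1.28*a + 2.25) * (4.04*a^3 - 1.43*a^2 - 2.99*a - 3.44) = -1.4948*a^5 - 4.6421*a^4 + 12.0267*a^3 + 1.8825*a^2 - 2.3243*a - 7.74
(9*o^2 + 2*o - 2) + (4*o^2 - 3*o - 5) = 13*o^2 - o - 7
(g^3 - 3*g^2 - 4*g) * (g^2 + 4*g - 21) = g^5 + g^4 - 37*g^3 + 47*g^2 + 84*g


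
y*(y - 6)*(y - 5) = y^3 - 11*y^2 + 30*y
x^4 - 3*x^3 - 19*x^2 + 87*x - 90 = (x - 3)^2*(x - 2)*(x + 5)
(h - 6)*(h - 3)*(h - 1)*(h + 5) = h^4 - 5*h^3 - 23*h^2 + 117*h - 90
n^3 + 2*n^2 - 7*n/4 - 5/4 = (n - 1)*(n + 1/2)*(n + 5/2)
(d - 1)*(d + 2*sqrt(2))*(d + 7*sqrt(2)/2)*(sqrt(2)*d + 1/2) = sqrt(2)*d^4 - sqrt(2)*d^3 + 23*d^3/2 - 23*d^2/2 + 67*sqrt(2)*d^2/4 - 67*sqrt(2)*d/4 + 7*d - 7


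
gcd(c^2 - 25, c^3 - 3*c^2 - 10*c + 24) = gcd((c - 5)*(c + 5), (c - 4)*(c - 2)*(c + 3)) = 1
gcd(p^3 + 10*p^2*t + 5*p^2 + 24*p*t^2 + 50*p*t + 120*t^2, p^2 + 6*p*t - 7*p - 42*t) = p + 6*t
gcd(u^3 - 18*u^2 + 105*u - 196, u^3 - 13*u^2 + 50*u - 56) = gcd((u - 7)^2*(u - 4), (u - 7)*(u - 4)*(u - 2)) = u^2 - 11*u + 28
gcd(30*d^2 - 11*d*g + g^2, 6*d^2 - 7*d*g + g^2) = 6*d - g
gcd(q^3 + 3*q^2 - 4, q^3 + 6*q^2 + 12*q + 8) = q^2 + 4*q + 4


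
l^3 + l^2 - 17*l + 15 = (l - 3)*(l - 1)*(l + 5)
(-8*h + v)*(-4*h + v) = 32*h^2 - 12*h*v + v^2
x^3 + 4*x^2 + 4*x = x*(x + 2)^2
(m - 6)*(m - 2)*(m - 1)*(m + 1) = m^4 - 8*m^3 + 11*m^2 + 8*m - 12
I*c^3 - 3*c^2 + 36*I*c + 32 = (c - 4*I)*(c + 8*I)*(I*c + 1)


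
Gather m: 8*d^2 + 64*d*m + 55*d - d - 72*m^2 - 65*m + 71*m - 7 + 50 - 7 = 8*d^2 + 54*d - 72*m^2 + m*(64*d + 6) + 36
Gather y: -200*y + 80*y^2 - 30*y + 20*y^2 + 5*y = 100*y^2 - 225*y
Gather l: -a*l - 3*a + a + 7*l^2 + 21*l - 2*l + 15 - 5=-2*a + 7*l^2 + l*(19 - a) + 10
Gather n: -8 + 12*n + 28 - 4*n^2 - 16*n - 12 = -4*n^2 - 4*n + 8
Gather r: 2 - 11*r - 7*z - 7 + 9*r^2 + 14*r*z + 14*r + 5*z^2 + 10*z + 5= 9*r^2 + r*(14*z + 3) + 5*z^2 + 3*z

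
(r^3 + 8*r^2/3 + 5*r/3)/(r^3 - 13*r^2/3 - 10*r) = (r + 1)/(r - 6)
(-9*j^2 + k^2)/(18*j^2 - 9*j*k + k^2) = (-3*j - k)/(6*j - k)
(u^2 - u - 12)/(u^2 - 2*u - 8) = (u + 3)/(u + 2)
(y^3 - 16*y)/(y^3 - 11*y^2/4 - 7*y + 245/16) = 16*y*(y^2 - 16)/(16*y^3 - 44*y^2 - 112*y + 245)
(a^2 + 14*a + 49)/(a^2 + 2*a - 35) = (a + 7)/(a - 5)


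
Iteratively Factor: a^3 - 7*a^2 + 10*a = (a - 2)*(a^2 - 5*a) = (a - 5)*(a - 2)*(a)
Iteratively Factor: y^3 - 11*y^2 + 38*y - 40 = (y - 4)*(y^2 - 7*y + 10) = (y - 5)*(y - 4)*(y - 2)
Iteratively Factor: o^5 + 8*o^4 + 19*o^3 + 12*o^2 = (o + 1)*(o^4 + 7*o^3 + 12*o^2) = (o + 1)*(o + 3)*(o^3 + 4*o^2) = o*(o + 1)*(o + 3)*(o^2 + 4*o) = o^2*(o + 1)*(o + 3)*(o + 4)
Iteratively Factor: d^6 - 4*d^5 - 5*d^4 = (d)*(d^5 - 4*d^4 - 5*d^3) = d^2*(d^4 - 4*d^3 - 5*d^2) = d^3*(d^3 - 4*d^2 - 5*d) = d^4*(d^2 - 4*d - 5) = d^4*(d - 5)*(d + 1)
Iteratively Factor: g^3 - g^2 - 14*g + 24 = (g - 2)*(g^2 + g - 12) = (g - 3)*(g - 2)*(g + 4)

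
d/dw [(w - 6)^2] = 2*w - 12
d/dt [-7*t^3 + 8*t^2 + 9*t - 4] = -21*t^2 + 16*t + 9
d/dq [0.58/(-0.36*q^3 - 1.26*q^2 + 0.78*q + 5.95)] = (0.6264*q^2 + 1.4616*q - 0.4524)/(0.36*q^3 + 1.26*q^2 - 0.78*q - 5.95)^2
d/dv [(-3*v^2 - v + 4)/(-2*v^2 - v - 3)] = (v^2 + 34*v + 7)/(4*v^4 + 4*v^3 + 13*v^2 + 6*v + 9)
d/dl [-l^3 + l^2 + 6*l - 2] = -3*l^2 + 2*l + 6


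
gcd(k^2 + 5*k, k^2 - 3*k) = k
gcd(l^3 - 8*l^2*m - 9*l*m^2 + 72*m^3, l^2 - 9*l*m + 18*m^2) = l - 3*m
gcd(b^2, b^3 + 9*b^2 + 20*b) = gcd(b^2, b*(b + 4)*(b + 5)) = b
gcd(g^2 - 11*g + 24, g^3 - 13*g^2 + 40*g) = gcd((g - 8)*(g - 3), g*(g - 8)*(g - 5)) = g - 8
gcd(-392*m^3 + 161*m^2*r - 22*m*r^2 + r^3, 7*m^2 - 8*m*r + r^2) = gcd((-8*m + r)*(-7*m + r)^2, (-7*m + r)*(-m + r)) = -7*m + r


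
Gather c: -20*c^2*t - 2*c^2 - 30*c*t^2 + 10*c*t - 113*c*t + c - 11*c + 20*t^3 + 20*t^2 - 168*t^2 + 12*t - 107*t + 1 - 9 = c^2*(-20*t - 2) + c*(-30*t^2 - 103*t - 10) + 20*t^3 - 148*t^2 - 95*t - 8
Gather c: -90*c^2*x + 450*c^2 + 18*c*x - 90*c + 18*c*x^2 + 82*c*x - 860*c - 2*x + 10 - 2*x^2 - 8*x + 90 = c^2*(450 - 90*x) + c*(18*x^2 + 100*x - 950) - 2*x^2 - 10*x + 100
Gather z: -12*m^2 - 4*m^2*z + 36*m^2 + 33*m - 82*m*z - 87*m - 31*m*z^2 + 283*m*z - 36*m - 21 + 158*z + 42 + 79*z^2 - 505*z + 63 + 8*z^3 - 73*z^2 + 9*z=24*m^2 - 90*m + 8*z^3 + z^2*(6 - 31*m) + z*(-4*m^2 + 201*m - 338) + 84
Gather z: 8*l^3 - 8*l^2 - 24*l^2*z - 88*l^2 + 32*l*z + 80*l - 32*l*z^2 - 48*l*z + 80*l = 8*l^3 - 96*l^2 - 32*l*z^2 + 160*l + z*(-24*l^2 - 16*l)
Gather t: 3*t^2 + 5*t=3*t^2 + 5*t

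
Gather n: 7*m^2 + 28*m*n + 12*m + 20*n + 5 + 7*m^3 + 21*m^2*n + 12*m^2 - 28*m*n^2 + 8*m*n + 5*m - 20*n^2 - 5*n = 7*m^3 + 19*m^2 + 17*m + n^2*(-28*m - 20) + n*(21*m^2 + 36*m + 15) + 5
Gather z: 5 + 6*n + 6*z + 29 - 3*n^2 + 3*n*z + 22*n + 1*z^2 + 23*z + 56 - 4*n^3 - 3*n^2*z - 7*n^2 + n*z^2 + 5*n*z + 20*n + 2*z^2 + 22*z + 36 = -4*n^3 - 10*n^2 + 48*n + z^2*(n + 3) + z*(-3*n^2 + 8*n + 51) + 126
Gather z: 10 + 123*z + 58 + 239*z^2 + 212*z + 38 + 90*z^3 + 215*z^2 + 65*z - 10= 90*z^3 + 454*z^2 + 400*z + 96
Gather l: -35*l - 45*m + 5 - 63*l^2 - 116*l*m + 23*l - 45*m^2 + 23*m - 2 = -63*l^2 + l*(-116*m - 12) - 45*m^2 - 22*m + 3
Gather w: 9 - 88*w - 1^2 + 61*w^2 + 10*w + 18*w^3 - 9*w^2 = 18*w^3 + 52*w^2 - 78*w + 8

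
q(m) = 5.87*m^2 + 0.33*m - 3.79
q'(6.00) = 70.77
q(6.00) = 209.51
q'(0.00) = 0.33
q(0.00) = -3.79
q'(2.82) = 33.44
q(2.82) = 43.82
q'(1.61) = 19.23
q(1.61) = 11.96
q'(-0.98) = -11.18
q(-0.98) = 1.52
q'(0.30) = 3.85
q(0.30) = -3.16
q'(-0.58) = -6.48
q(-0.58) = -2.01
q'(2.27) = 26.98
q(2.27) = 27.21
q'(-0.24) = -2.49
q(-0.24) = -3.53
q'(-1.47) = -16.93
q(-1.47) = 8.41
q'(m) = 11.74*m + 0.33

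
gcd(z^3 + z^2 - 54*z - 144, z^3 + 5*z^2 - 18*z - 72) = z^2 + 9*z + 18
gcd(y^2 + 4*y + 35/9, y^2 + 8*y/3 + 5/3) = y + 5/3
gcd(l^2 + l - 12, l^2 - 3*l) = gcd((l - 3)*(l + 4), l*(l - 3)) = l - 3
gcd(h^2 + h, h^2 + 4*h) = h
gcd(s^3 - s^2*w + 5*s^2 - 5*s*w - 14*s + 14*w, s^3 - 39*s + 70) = s^2 + 5*s - 14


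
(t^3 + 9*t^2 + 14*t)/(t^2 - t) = (t^2 + 9*t + 14)/(t - 1)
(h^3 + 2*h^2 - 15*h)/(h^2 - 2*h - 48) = h*(-h^2 - 2*h + 15)/(-h^2 + 2*h + 48)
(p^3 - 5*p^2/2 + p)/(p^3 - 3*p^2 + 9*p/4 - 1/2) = 2*p/(2*p - 1)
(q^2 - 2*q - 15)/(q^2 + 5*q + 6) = (q - 5)/(q + 2)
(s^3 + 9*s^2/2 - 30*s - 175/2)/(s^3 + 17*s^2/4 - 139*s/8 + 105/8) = 4*(2*s^2 - 5*s - 25)/(8*s^2 - 22*s + 15)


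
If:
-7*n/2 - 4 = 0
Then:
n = -8/7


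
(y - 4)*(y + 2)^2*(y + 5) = y^4 + 5*y^3 - 12*y^2 - 76*y - 80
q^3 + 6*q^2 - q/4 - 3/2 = (q - 1/2)*(q + 1/2)*(q + 6)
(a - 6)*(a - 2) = a^2 - 8*a + 12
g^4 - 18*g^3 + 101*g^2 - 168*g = g*(g - 8)*(g - 7)*(g - 3)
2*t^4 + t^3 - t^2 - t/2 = t*(t - sqrt(2)/2)*(sqrt(2)*t + 1)*(sqrt(2)*t + sqrt(2)/2)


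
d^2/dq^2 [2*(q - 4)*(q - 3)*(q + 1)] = 12*q - 24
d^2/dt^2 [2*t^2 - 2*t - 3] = 4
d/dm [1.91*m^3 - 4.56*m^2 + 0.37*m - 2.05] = 5.73*m^2 - 9.12*m + 0.37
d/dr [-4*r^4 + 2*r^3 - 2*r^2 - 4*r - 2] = -16*r^3 + 6*r^2 - 4*r - 4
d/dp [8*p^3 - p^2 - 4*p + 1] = 24*p^2 - 2*p - 4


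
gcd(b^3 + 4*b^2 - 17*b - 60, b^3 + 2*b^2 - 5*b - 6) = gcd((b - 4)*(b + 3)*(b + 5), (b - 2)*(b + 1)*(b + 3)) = b + 3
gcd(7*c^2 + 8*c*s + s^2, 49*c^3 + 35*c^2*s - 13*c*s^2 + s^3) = c + s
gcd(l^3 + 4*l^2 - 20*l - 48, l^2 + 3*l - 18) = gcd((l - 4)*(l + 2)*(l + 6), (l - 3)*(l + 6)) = l + 6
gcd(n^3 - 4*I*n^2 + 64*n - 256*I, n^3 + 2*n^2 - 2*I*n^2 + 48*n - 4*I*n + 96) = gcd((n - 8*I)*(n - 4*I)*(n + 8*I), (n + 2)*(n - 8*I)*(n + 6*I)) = n - 8*I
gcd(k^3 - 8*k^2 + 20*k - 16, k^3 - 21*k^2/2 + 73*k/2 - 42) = k - 4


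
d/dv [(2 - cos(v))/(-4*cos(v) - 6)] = -7*sin(v)/(2*(2*cos(v) + 3)^2)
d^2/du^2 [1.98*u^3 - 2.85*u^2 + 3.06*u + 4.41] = 11.88*u - 5.7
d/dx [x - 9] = 1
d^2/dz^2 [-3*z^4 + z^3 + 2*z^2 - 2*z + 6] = -36*z^2 + 6*z + 4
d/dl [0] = 0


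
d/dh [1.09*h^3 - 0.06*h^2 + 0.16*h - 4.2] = 3.27*h^2 - 0.12*h + 0.16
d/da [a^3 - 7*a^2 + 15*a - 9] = 3*a^2 - 14*a + 15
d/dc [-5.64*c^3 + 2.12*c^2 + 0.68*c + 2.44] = -16.92*c^2 + 4.24*c + 0.68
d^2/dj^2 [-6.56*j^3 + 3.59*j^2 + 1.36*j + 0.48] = 7.18 - 39.36*j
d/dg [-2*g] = -2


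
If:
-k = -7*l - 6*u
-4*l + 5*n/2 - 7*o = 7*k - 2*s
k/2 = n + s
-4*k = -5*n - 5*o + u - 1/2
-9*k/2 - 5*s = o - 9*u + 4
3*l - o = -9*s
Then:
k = 707/13098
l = -3356/6549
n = -2225/13098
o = 2047/8732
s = 1719/8732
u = 5299/8732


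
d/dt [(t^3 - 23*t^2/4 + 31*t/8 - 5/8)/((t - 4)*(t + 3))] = (8*t^4 - 16*t^3 - 273*t^2 + 1114*t - 377)/(8*(t^4 - 2*t^3 - 23*t^2 + 24*t + 144))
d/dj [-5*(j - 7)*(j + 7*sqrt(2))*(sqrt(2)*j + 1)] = -15*sqrt(2)*j^2 - 150*j + 70*sqrt(2)*j - 35*sqrt(2) + 525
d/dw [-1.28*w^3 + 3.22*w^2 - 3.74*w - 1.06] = -3.84*w^2 + 6.44*w - 3.74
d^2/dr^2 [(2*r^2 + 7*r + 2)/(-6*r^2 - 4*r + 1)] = 4*(-102*r^3 - 126*r^2 - 135*r - 37)/(216*r^6 + 432*r^5 + 180*r^4 - 80*r^3 - 30*r^2 + 12*r - 1)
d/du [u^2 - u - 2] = 2*u - 1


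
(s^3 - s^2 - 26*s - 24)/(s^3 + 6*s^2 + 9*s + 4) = (s - 6)/(s + 1)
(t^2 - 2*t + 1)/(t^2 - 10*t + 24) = (t^2 - 2*t + 1)/(t^2 - 10*t + 24)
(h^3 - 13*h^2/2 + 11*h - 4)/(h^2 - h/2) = h - 6 + 8/h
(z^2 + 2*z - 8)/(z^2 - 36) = (z^2 + 2*z - 8)/(z^2 - 36)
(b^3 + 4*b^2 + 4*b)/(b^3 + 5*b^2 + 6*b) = (b + 2)/(b + 3)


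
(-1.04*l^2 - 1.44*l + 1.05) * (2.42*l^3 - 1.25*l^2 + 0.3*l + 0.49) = -2.5168*l^5 - 2.1848*l^4 + 4.029*l^3 - 2.2541*l^2 - 0.3906*l + 0.5145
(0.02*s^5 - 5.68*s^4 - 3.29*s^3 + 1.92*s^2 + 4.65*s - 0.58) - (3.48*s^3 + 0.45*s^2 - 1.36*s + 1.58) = 0.02*s^5 - 5.68*s^4 - 6.77*s^3 + 1.47*s^2 + 6.01*s - 2.16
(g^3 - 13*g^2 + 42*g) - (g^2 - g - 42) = g^3 - 14*g^2 + 43*g + 42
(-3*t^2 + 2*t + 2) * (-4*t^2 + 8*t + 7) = 12*t^4 - 32*t^3 - 13*t^2 + 30*t + 14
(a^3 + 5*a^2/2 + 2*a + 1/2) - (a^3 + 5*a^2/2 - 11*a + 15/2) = 13*a - 7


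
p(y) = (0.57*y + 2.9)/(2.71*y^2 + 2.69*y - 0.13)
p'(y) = (-5.42*y - 2.69)*(0.57*y + 2.9)/(2.71*y^2 + 2.69*y - 0.13)^2 + 0.57/(2.71*y^2 + 2.69*y - 0.13) = (1.5447*y^2 + 1.5333*y - (0.57*y + 2.9)*(5.42*y + 2.69) - 0.0741)/(2.71*y^2 + 2.69*y - 0.13)^2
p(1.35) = 0.43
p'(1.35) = -0.45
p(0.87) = 0.80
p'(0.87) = -1.25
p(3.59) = 0.11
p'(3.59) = -0.04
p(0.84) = 0.84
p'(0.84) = -1.36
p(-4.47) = 0.01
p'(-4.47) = 0.02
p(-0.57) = -3.29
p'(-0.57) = 0.95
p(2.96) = 0.15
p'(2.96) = -0.07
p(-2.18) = 0.24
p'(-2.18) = 0.40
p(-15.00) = -0.01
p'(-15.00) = -0.00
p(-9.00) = -0.01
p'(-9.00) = 0.00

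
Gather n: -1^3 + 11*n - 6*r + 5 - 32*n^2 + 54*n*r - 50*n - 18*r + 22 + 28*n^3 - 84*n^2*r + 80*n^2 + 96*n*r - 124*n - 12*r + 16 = 28*n^3 + n^2*(48 - 84*r) + n*(150*r - 163) - 36*r + 42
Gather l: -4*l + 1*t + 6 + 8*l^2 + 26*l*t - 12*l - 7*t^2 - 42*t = 8*l^2 + l*(26*t - 16) - 7*t^2 - 41*t + 6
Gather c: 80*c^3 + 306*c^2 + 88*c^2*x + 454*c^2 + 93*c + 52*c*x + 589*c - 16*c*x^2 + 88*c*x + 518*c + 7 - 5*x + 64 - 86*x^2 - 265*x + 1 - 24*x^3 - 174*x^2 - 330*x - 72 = 80*c^3 + c^2*(88*x + 760) + c*(-16*x^2 + 140*x + 1200) - 24*x^3 - 260*x^2 - 600*x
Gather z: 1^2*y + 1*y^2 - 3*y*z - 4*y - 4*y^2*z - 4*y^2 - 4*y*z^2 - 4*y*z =-3*y^2 - 4*y*z^2 - 3*y + z*(-4*y^2 - 7*y)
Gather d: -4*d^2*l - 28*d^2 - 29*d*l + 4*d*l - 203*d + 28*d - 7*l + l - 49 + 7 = d^2*(-4*l - 28) + d*(-25*l - 175) - 6*l - 42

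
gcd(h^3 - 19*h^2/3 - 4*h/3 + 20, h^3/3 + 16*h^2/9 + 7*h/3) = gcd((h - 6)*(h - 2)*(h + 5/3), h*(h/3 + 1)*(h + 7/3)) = 1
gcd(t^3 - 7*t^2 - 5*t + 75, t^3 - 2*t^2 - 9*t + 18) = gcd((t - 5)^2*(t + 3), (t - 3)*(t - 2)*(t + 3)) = t + 3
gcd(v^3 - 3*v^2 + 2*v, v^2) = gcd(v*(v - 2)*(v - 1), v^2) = v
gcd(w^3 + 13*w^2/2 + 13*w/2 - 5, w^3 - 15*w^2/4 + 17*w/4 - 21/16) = w - 1/2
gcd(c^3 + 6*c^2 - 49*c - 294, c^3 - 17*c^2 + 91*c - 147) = c - 7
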